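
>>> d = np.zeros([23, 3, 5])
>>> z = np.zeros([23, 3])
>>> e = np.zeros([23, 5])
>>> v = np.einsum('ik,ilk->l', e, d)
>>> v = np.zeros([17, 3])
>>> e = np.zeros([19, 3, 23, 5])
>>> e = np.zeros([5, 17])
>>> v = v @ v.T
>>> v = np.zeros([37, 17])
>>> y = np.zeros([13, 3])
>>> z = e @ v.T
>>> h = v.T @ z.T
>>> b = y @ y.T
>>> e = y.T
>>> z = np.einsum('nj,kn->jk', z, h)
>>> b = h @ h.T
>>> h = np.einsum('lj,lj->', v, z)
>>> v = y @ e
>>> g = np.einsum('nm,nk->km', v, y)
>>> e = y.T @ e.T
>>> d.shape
(23, 3, 5)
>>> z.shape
(37, 17)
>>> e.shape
(3, 3)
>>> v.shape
(13, 13)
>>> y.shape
(13, 3)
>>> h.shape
()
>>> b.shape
(17, 17)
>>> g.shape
(3, 13)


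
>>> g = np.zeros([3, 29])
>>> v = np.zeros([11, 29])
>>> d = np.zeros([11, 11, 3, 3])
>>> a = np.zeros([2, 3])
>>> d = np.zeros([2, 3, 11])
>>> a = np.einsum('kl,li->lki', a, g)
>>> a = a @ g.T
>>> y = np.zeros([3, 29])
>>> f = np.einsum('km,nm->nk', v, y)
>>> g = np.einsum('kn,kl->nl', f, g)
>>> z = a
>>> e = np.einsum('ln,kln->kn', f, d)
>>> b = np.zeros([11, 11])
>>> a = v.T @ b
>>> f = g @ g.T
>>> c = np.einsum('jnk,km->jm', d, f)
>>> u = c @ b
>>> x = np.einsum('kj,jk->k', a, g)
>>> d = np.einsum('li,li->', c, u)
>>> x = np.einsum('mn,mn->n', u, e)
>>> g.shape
(11, 29)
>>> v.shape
(11, 29)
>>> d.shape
()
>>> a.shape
(29, 11)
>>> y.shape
(3, 29)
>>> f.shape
(11, 11)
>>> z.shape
(3, 2, 3)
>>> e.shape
(2, 11)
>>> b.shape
(11, 11)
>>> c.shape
(2, 11)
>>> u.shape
(2, 11)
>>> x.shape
(11,)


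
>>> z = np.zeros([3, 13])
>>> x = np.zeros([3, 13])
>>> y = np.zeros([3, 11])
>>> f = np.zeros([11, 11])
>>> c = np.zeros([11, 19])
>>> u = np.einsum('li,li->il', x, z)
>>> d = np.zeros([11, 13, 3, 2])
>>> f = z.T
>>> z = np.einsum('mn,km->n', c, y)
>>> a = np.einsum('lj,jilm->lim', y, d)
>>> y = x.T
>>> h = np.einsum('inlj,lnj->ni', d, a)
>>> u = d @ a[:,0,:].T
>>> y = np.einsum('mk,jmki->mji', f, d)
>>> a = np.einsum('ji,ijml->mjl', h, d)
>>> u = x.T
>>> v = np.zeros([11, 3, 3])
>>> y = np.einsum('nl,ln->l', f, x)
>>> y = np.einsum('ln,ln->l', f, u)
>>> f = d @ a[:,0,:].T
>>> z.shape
(19,)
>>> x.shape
(3, 13)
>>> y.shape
(13,)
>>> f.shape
(11, 13, 3, 3)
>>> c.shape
(11, 19)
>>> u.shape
(13, 3)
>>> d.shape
(11, 13, 3, 2)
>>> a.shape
(3, 13, 2)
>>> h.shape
(13, 11)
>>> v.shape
(11, 3, 3)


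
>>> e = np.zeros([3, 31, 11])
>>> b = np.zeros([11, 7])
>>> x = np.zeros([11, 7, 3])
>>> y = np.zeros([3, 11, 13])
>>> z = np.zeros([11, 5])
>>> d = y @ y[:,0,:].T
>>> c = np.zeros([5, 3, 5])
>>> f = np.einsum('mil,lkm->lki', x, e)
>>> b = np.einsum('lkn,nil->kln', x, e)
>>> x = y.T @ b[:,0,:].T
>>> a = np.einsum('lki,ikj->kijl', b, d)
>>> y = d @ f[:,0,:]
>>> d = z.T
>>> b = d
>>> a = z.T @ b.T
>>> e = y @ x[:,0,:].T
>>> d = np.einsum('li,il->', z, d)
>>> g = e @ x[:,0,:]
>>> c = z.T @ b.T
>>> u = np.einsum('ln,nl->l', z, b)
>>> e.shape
(3, 11, 13)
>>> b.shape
(5, 11)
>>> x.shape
(13, 11, 7)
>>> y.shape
(3, 11, 7)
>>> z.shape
(11, 5)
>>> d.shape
()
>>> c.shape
(5, 5)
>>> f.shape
(3, 31, 7)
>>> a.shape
(5, 5)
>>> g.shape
(3, 11, 7)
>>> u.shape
(11,)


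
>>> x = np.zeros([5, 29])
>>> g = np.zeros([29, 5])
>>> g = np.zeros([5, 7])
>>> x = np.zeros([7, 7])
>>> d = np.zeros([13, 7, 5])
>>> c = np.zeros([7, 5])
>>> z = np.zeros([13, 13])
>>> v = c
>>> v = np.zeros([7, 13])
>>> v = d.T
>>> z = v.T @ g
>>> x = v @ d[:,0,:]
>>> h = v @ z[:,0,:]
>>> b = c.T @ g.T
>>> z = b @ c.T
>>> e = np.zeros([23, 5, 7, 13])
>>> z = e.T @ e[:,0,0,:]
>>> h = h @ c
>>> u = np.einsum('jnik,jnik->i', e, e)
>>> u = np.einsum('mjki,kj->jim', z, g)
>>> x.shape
(5, 7, 5)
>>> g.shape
(5, 7)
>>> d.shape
(13, 7, 5)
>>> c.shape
(7, 5)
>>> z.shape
(13, 7, 5, 13)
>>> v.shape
(5, 7, 13)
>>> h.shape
(5, 7, 5)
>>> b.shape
(5, 5)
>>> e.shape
(23, 5, 7, 13)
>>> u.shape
(7, 13, 13)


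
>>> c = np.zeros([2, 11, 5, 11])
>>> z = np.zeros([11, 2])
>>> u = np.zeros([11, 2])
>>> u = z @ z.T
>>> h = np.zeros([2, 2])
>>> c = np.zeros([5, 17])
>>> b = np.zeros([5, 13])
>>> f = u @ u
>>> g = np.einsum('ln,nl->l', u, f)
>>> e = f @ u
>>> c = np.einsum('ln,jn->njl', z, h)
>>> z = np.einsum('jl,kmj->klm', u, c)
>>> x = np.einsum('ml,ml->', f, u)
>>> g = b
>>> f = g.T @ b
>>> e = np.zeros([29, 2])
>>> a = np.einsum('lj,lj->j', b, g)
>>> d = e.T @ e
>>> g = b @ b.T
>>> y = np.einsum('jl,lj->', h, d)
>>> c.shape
(2, 2, 11)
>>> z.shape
(2, 11, 2)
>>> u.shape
(11, 11)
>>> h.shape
(2, 2)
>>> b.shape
(5, 13)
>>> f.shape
(13, 13)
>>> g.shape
(5, 5)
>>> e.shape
(29, 2)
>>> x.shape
()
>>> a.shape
(13,)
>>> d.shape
(2, 2)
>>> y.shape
()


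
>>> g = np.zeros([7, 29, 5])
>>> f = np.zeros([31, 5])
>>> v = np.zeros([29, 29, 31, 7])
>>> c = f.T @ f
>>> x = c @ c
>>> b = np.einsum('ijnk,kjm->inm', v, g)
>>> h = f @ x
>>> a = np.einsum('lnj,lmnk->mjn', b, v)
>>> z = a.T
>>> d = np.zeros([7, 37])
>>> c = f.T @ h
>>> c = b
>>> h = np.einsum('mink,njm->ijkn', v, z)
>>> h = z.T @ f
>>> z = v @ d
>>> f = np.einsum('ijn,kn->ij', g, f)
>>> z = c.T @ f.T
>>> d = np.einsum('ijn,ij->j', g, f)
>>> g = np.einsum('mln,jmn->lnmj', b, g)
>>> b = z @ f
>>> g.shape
(31, 5, 29, 7)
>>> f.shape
(7, 29)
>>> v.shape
(29, 29, 31, 7)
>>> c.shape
(29, 31, 5)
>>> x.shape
(5, 5)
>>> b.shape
(5, 31, 29)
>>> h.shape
(29, 5, 5)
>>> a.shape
(29, 5, 31)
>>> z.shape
(5, 31, 7)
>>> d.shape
(29,)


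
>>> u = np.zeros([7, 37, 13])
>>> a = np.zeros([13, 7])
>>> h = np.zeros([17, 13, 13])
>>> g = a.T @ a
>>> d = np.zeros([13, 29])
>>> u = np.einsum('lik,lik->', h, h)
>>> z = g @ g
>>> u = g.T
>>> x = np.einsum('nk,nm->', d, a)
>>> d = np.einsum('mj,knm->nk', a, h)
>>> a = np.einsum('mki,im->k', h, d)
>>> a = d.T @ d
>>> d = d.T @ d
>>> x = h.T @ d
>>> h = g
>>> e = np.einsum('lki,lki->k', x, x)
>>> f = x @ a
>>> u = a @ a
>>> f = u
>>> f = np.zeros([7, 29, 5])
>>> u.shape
(17, 17)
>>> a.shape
(17, 17)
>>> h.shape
(7, 7)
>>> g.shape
(7, 7)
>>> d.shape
(17, 17)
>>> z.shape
(7, 7)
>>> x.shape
(13, 13, 17)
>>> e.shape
(13,)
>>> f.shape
(7, 29, 5)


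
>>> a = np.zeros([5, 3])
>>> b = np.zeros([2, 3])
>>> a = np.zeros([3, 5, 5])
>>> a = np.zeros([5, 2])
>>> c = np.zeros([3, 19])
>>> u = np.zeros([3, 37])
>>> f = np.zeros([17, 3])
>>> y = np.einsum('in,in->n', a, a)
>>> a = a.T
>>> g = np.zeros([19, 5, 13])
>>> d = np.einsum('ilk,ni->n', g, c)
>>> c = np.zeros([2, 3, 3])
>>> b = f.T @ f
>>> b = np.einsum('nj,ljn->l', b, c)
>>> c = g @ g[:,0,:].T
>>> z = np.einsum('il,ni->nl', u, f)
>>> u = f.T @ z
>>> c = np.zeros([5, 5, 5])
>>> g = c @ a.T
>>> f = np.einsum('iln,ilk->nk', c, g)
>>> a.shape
(2, 5)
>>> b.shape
(2,)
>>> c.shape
(5, 5, 5)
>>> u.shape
(3, 37)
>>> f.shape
(5, 2)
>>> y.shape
(2,)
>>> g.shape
(5, 5, 2)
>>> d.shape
(3,)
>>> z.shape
(17, 37)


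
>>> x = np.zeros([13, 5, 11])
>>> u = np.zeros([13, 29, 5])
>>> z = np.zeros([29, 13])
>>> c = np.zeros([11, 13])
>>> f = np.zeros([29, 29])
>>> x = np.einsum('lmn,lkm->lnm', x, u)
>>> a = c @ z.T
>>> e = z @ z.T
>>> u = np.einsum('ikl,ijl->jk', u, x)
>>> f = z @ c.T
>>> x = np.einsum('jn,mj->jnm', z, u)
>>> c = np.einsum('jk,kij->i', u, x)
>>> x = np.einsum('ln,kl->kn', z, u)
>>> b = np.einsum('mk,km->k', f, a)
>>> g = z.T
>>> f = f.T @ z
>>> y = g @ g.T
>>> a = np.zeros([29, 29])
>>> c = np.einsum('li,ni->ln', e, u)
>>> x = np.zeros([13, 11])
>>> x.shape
(13, 11)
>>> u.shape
(11, 29)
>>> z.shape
(29, 13)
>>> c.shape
(29, 11)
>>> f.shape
(11, 13)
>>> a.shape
(29, 29)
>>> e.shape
(29, 29)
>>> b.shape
(11,)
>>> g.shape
(13, 29)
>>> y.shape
(13, 13)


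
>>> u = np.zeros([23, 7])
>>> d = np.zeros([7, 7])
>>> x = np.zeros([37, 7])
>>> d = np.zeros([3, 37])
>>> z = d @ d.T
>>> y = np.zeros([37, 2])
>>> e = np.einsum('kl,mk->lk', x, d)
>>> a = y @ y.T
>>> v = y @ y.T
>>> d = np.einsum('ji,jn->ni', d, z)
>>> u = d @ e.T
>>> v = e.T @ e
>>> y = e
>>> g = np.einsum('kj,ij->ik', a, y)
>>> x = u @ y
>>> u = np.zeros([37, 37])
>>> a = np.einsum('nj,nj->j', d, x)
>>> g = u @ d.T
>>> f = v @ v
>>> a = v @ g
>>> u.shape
(37, 37)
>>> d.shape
(3, 37)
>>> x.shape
(3, 37)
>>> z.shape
(3, 3)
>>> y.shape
(7, 37)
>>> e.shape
(7, 37)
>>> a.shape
(37, 3)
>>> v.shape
(37, 37)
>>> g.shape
(37, 3)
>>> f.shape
(37, 37)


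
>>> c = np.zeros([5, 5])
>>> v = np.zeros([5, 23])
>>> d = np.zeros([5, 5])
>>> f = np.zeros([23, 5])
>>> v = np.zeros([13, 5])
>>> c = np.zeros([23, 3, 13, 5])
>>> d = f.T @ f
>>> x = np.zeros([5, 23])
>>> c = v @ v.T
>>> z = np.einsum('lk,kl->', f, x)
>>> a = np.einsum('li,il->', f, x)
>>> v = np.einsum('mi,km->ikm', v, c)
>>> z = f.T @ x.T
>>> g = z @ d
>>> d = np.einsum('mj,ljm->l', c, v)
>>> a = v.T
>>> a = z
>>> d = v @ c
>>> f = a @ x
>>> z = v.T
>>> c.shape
(13, 13)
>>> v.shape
(5, 13, 13)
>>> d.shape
(5, 13, 13)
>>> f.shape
(5, 23)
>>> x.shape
(5, 23)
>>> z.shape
(13, 13, 5)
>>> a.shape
(5, 5)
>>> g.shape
(5, 5)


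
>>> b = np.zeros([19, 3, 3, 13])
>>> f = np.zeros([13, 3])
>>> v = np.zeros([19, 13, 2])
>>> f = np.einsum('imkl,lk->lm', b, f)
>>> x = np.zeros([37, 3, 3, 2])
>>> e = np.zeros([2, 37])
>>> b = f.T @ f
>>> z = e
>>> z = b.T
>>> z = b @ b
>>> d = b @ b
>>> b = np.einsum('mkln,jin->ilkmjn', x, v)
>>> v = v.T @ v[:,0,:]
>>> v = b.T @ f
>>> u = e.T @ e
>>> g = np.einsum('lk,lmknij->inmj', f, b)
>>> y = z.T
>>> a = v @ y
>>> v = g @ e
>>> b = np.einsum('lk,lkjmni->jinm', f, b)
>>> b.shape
(3, 2, 19, 37)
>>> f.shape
(13, 3)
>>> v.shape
(19, 37, 3, 37)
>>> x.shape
(37, 3, 3, 2)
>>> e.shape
(2, 37)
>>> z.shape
(3, 3)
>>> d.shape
(3, 3)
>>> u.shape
(37, 37)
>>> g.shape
(19, 37, 3, 2)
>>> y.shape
(3, 3)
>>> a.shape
(2, 19, 37, 3, 3, 3)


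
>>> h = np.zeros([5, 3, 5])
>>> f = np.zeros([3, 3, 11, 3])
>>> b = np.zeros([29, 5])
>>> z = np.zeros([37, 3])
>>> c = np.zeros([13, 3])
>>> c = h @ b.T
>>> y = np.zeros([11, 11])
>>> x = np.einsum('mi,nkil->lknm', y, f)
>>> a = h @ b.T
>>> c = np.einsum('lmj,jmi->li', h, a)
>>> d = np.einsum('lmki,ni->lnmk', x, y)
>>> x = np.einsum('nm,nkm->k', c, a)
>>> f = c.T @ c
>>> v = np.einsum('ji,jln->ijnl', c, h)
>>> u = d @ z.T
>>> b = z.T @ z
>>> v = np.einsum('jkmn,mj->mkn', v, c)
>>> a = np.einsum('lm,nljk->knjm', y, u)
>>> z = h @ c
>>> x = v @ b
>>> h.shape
(5, 3, 5)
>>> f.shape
(29, 29)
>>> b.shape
(3, 3)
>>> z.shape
(5, 3, 29)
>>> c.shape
(5, 29)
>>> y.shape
(11, 11)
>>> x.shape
(5, 5, 3)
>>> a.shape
(37, 3, 3, 11)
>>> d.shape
(3, 11, 3, 3)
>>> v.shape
(5, 5, 3)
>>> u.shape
(3, 11, 3, 37)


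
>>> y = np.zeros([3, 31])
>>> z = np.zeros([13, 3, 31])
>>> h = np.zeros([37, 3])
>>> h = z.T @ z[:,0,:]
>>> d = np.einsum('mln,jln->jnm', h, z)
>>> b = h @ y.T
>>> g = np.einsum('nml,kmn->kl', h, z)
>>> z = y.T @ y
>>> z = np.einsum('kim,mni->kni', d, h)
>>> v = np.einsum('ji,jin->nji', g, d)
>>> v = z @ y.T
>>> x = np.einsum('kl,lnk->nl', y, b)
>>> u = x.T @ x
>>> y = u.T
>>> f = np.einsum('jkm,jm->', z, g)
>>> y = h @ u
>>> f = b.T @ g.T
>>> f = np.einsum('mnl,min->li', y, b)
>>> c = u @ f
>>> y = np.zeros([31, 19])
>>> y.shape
(31, 19)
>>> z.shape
(13, 3, 31)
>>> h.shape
(31, 3, 31)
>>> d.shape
(13, 31, 31)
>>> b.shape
(31, 3, 3)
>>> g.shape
(13, 31)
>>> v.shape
(13, 3, 3)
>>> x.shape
(3, 31)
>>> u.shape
(31, 31)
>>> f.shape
(31, 3)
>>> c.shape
(31, 3)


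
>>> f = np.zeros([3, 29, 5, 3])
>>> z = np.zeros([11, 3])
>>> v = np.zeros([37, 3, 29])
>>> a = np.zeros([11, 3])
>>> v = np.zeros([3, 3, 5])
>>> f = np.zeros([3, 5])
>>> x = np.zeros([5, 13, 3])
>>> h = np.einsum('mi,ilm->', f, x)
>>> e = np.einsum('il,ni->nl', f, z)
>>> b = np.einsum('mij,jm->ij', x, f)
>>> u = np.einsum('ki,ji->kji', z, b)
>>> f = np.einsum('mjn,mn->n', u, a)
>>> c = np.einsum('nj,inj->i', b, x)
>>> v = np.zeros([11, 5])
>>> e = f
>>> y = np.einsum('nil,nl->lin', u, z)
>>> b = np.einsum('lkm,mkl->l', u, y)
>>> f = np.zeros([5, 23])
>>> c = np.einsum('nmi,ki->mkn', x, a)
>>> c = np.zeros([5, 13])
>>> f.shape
(5, 23)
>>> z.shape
(11, 3)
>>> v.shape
(11, 5)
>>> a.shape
(11, 3)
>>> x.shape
(5, 13, 3)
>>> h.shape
()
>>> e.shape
(3,)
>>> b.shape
(11,)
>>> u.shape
(11, 13, 3)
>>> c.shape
(5, 13)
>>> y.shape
(3, 13, 11)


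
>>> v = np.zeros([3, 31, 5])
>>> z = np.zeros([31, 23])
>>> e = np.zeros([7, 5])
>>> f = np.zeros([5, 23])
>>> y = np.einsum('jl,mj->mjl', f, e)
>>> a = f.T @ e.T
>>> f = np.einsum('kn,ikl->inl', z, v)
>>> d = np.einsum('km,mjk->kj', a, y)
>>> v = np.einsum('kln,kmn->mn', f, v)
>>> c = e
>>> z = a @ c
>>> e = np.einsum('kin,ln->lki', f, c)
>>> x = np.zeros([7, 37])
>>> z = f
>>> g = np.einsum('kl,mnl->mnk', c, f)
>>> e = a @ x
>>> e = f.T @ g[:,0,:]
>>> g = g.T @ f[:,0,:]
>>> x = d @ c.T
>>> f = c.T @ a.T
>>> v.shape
(31, 5)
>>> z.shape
(3, 23, 5)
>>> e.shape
(5, 23, 7)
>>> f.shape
(5, 23)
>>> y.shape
(7, 5, 23)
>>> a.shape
(23, 7)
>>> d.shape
(23, 5)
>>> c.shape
(7, 5)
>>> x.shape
(23, 7)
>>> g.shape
(7, 23, 5)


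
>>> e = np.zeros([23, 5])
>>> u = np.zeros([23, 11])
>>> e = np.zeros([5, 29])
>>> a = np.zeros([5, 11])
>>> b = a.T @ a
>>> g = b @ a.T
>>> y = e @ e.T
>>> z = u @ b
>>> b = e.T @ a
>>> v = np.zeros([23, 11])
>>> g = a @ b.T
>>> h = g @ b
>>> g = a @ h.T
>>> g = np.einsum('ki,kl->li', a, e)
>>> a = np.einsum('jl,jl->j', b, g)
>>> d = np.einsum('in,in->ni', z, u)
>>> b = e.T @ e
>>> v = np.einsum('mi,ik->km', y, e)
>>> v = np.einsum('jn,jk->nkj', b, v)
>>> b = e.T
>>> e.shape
(5, 29)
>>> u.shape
(23, 11)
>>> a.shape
(29,)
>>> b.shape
(29, 5)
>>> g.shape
(29, 11)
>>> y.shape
(5, 5)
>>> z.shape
(23, 11)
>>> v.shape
(29, 5, 29)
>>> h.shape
(5, 11)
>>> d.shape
(11, 23)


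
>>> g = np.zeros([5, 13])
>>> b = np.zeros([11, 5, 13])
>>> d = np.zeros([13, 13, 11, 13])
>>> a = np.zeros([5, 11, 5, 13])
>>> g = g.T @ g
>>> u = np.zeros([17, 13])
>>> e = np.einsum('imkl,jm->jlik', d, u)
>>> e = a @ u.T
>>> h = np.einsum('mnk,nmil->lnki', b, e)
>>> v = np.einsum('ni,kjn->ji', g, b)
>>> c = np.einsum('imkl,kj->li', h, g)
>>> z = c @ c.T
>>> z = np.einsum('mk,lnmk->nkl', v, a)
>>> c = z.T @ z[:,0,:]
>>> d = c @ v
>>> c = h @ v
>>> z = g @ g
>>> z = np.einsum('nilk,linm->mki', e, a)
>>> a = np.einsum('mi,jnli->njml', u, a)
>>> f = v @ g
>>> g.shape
(13, 13)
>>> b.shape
(11, 5, 13)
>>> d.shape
(5, 13, 13)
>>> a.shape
(11, 5, 17, 5)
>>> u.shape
(17, 13)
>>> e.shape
(5, 11, 5, 17)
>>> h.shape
(17, 5, 13, 5)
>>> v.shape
(5, 13)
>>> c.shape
(17, 5, 13, 13)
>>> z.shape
(13, 17, 11)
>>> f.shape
(5, 13)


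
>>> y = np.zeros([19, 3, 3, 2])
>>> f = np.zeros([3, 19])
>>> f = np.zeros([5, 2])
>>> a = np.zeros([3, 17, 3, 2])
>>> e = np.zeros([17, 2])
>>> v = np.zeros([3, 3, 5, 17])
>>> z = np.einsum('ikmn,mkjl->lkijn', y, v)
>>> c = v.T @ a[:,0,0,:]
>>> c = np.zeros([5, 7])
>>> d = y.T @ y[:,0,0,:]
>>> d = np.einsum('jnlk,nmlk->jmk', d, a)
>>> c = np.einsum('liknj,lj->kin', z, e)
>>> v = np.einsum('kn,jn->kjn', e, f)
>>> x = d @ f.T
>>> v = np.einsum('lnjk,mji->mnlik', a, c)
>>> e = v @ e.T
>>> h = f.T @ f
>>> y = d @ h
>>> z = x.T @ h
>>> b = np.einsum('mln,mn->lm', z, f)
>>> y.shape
(2, 17, 2)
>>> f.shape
(5, 2)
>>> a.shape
(3, 17, 3, 2)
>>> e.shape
(19, 17, 3, 5, 17)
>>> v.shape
(19, 17, 3, 5, 2)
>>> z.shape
(5, 17, 2)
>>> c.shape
(19, 3, 5)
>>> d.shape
(2, 17, 2)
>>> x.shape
(2, 17, 5)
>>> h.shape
(2, 2)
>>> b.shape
(17, 5)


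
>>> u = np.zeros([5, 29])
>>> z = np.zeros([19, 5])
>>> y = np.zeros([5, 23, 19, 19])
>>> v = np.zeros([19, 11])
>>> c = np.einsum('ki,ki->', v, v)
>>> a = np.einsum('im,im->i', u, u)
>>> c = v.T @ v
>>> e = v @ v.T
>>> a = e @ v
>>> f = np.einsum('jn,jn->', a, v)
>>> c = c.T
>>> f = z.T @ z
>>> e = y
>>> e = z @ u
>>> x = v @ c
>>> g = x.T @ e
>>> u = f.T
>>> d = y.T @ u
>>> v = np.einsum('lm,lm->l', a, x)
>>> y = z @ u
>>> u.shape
(5, 5)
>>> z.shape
(19, 5)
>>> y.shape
(19, 5)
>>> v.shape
(19,)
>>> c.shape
(11, 11)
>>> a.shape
(19, 11)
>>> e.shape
(19, 29)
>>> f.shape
(5, 5)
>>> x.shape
(19, 11)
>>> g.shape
(11, 29)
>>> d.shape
(19, 19, 23, 5)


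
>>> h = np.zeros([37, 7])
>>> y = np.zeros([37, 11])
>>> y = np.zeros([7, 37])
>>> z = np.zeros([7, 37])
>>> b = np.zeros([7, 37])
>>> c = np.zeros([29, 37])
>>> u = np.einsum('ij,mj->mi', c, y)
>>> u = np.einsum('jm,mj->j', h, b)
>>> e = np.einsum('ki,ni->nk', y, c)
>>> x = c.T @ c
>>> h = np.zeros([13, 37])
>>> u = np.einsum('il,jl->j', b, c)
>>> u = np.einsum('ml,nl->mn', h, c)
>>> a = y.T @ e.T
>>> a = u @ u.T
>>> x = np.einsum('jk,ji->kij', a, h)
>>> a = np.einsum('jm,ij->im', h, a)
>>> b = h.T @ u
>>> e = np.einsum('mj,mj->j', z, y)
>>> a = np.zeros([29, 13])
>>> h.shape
(13, 37)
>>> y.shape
(7, 37)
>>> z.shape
(7, 37)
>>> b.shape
(37, 29)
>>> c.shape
(29, 37)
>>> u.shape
(13, 29)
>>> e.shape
(37,)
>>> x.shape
(13, 37, 13)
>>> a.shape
(29, 13)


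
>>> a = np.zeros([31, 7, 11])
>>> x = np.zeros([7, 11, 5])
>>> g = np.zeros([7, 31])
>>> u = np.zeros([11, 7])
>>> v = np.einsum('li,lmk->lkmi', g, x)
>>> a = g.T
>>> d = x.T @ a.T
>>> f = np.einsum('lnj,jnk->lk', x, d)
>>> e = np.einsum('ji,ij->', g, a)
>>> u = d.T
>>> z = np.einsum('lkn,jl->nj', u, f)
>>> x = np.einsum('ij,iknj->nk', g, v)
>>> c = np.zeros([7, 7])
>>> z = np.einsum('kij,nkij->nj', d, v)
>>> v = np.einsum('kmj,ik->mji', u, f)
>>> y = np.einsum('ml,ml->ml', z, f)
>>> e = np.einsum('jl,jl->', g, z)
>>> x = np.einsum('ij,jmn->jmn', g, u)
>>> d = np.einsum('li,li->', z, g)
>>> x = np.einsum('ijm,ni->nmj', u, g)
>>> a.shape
(31, 7)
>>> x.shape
(7, 5, 11)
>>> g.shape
(7, 31)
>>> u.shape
(31, 11, 5)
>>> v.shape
(11, 5, 7)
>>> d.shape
()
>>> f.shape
(7, 31)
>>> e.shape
()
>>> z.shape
(7, 31)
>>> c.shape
(7, 7)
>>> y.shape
(7, 31)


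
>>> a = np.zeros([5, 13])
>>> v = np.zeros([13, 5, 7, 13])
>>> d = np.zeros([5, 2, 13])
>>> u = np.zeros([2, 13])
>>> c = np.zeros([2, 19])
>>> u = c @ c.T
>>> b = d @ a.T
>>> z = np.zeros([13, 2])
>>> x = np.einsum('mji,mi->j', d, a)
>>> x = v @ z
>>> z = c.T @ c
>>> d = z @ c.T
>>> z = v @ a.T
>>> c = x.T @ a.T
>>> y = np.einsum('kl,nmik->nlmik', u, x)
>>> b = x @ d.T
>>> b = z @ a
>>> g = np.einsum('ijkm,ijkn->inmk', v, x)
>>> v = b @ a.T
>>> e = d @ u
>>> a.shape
(5, 13)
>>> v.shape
(13, 5, 7, 5)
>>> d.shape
(19, 2)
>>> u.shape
(2, 2)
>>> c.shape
(2, 7, 5, 5)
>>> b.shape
(13, 5, 7, 13)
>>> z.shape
(13, 5, 7, 5)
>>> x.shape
(13, 5, 7, 2)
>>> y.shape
(13, 2, 5, 7, 2)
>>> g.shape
(13, 2, 13, 7)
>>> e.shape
(19, 2)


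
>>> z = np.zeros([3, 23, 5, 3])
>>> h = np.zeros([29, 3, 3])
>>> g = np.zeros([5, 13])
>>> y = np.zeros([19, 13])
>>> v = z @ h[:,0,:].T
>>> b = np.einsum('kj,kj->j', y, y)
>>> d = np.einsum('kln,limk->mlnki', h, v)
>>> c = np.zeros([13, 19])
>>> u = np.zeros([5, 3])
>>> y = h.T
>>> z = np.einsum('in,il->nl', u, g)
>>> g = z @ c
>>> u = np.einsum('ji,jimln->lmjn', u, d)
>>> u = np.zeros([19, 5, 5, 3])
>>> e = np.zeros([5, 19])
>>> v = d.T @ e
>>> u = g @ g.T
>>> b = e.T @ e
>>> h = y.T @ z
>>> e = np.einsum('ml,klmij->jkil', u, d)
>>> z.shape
(3, 13)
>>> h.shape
(29, 3, 13)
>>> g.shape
(3, 19)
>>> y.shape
(3, 3, 29)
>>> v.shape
(23, 29, 3, 3, 19)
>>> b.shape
(19, 19)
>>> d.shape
(5, 3, 3, 29, 23)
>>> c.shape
(13, 19)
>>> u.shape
(3, 3)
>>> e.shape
(23, 5, 29, 3)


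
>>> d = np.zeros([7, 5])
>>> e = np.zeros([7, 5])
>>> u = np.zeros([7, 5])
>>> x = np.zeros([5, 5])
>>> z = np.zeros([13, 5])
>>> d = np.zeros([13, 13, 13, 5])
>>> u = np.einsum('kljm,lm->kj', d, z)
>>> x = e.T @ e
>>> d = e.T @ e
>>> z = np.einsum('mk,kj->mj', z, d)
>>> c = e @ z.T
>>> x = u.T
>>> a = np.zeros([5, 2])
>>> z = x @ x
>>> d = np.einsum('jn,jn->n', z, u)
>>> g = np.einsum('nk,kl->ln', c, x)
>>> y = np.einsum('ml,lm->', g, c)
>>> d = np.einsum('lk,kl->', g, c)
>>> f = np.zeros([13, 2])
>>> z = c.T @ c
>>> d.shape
()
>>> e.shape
(7, 5)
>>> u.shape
(13, 13)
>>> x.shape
(13, 13)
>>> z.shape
(13, 13)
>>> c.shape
(7, 13)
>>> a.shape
(5, 2)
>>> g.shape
(13, 7)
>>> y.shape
()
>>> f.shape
(13, 2)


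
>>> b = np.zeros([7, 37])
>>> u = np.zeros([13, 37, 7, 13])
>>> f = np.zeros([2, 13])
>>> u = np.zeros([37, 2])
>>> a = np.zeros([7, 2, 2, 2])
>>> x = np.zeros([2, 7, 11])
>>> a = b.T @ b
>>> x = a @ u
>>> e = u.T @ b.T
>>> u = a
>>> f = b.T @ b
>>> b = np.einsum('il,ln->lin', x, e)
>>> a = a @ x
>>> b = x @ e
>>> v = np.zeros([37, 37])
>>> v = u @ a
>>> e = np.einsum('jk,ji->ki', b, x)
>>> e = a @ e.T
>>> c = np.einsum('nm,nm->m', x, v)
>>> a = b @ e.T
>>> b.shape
(37, 7)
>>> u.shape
(37, 37)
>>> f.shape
(37, 37)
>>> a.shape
(37, 37)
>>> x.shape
(37, 2)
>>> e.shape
(37, 7)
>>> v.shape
(37, 2)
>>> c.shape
(2,)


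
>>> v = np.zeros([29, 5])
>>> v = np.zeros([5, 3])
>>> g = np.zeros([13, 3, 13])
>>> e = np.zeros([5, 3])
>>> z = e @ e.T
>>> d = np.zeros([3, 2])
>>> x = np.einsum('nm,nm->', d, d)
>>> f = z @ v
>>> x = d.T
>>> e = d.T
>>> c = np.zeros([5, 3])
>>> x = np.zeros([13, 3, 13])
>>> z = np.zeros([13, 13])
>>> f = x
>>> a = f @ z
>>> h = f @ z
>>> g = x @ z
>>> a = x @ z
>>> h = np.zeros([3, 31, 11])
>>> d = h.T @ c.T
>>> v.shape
(5, 3)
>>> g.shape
(13, 3, 13)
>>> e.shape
(2, 3)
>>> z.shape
(13, 13)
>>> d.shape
(11, 31, 5)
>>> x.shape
(13, 3, 13)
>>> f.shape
(13, 3, 13)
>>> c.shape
(5, 3)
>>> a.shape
(13, 3, 13)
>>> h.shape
(3, 31, 11)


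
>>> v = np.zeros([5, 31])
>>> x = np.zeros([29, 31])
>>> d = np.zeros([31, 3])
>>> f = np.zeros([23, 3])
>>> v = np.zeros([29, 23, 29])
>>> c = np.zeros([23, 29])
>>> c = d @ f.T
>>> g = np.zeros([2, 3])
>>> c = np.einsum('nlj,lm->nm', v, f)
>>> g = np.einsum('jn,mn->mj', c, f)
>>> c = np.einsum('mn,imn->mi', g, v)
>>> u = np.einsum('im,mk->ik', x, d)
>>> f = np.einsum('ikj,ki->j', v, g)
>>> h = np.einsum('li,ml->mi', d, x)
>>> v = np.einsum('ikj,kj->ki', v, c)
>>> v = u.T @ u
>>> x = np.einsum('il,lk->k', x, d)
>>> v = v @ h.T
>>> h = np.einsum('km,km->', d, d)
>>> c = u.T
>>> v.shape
(3, 29)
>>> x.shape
(3,)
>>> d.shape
(31, 3)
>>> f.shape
(29,)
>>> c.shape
(3, 29)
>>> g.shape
(23, 29)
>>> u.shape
(29, 3)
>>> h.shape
()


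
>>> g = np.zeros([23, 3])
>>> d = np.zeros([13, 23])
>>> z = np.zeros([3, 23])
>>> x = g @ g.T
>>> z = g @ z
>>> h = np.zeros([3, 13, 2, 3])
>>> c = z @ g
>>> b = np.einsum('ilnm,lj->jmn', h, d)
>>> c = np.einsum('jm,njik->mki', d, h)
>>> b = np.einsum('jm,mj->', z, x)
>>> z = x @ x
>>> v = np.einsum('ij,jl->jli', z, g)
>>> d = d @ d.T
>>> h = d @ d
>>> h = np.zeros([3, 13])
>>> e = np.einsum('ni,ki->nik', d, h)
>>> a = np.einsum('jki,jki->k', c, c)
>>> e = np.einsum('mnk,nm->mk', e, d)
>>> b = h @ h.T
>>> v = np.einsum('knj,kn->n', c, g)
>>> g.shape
(23, 3)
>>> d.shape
(13, 13)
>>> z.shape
(23, 23)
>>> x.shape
(23, 23)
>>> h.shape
(3, 13)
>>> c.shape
(23, 3, 2)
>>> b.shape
(3, 3)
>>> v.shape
(3,)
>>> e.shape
(13, 3)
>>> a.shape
(3,)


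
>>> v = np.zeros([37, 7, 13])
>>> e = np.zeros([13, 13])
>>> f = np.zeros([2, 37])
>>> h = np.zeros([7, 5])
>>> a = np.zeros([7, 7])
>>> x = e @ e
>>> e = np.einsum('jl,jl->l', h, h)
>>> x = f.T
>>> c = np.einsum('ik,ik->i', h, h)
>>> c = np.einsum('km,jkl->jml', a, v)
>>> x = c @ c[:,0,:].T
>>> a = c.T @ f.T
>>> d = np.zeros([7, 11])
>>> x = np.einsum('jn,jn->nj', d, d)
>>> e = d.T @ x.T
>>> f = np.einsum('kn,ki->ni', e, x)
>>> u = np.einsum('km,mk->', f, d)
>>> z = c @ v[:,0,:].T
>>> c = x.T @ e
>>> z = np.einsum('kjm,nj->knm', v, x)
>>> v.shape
(37, 7, 13)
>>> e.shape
(11, 11)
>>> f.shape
(11, 7)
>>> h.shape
(7, 5)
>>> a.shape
(13, 7, 2)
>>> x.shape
(11, 7)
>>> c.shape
(7, 11)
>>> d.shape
(7, 11)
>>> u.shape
()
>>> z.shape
(37, 11, 13)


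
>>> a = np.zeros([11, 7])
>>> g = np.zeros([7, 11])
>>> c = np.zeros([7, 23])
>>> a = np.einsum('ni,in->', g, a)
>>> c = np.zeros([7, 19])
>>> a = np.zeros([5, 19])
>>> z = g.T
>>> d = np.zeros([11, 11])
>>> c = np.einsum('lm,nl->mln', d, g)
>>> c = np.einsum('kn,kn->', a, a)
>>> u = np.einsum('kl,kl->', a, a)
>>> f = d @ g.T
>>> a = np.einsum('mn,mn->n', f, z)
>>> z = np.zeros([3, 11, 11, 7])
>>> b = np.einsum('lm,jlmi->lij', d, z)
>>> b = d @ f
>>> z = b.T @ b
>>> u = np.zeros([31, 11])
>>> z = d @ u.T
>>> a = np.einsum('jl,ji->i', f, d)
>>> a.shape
(11,)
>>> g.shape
(7, 11)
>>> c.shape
()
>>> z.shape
(11, 31)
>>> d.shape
(11, 11)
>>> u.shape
(31, 11)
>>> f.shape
(11, 7)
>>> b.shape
(11, 7)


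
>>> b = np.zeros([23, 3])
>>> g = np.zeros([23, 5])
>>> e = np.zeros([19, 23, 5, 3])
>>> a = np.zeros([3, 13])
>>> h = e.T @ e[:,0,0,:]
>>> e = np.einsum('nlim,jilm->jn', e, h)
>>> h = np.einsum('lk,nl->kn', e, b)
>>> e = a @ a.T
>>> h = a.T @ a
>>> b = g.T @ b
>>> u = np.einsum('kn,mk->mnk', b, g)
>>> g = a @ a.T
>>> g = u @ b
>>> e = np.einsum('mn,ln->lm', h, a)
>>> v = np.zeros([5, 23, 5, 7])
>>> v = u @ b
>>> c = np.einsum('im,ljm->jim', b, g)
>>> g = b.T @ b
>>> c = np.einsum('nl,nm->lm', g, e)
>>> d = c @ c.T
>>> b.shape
(5, 3)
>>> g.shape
(3, 3)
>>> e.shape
(3, 13)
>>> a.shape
(3, 13)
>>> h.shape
(13, 13)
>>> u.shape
(23, 3, 5)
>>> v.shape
(23, 3, 3)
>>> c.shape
(3, 13)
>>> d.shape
(3, 3)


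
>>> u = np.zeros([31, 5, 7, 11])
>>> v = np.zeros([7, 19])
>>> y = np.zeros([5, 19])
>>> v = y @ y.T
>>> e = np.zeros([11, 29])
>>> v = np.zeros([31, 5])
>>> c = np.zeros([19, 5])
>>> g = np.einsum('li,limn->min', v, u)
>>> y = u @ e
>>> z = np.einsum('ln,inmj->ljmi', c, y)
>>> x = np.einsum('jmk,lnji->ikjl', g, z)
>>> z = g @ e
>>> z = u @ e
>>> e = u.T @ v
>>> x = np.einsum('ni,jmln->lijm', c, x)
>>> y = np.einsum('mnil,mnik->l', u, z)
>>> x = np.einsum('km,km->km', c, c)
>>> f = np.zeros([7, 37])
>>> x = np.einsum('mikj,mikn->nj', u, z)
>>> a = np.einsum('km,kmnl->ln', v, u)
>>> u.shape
(31, 5, 7, 11)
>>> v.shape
(31, 5)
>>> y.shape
(11,)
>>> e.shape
(11, 7, 5, 5)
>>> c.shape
(19, 5)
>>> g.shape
(7, 5, 11)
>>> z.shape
(31, 5, 7, 29)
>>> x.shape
(29, 11)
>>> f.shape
(7, 37)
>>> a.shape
(11, 7)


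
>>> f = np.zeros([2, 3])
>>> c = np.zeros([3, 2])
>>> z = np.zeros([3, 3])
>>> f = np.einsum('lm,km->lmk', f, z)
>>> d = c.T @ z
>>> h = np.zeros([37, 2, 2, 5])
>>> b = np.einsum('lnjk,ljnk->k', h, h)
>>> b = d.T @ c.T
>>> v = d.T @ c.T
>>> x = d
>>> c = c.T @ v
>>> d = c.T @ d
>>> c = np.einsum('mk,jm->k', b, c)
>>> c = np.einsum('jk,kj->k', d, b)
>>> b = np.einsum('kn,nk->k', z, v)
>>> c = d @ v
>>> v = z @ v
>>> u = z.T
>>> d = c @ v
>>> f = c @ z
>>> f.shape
(3, 3)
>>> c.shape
(3, 3)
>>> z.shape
(3, 3)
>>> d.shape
(3, 3)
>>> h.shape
(37, 2, 2, 5)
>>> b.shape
(3,)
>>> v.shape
(3, 3)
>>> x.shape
(2, 3)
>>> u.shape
(3, 3)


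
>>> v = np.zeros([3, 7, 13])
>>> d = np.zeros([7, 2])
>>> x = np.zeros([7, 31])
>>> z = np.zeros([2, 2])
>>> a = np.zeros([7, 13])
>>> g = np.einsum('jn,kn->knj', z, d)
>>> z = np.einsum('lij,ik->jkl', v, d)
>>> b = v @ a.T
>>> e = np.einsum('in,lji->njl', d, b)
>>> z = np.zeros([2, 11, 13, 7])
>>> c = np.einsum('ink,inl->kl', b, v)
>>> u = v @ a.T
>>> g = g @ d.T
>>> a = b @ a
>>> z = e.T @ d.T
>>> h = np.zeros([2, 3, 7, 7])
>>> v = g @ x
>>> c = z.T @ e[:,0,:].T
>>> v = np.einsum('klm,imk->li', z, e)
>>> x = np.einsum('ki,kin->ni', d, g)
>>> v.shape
(7, 2)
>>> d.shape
(7, 2)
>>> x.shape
(7, 2)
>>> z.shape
(3, 7, 7)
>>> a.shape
(3, 7, 13)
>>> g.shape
(7, 2, 7)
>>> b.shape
(3, 7, 7)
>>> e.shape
(2, 7, 3)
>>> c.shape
(7, 7, 2)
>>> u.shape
(3, 7, 7)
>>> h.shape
(2, 3, 7, 7)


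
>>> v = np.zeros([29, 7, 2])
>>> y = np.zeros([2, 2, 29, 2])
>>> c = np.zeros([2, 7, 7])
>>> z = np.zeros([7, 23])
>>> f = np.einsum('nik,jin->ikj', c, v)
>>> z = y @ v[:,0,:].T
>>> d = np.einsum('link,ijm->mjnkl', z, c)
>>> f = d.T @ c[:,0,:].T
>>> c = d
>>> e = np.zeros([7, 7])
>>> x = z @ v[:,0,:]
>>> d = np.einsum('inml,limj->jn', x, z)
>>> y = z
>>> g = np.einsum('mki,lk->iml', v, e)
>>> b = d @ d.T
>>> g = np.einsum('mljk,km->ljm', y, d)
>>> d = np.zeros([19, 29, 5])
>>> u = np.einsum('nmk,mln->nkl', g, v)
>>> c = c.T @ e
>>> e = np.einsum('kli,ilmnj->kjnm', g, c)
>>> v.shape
(29, 7, 2)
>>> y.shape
(2, 2, 29, 29)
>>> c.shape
(2, 29, 29, 7, 7)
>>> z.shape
(2, 2, 29, 29)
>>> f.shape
(2, 29, 29, 7, 2)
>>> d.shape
(19, 29, 5)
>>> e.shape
(2, 7, 7, 29)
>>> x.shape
(2, 2, 29, 2)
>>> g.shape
(2, 29, 2)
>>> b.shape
(29, 29)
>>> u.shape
(2, 2, 7)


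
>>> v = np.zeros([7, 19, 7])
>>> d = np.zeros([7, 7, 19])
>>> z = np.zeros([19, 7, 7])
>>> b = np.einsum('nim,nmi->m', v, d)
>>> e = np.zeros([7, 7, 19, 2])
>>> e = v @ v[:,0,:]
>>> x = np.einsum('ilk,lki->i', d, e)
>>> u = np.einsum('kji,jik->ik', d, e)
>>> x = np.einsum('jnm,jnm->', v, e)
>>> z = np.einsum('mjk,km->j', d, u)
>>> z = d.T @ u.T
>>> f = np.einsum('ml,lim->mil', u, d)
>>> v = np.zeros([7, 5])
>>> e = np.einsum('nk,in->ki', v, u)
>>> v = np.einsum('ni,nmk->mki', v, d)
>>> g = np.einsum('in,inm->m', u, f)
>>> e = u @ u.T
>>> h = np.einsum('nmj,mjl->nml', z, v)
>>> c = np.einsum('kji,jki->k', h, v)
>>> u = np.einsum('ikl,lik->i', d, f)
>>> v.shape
(7, 19, 5)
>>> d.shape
(7, 7, 19)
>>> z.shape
(19, 7, 19)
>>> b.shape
(7,)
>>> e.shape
(19, 19)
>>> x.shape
()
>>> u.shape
(7,)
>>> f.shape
(19, 7, 7)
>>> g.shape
(7,)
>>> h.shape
(19, 7, 5)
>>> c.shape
(19,)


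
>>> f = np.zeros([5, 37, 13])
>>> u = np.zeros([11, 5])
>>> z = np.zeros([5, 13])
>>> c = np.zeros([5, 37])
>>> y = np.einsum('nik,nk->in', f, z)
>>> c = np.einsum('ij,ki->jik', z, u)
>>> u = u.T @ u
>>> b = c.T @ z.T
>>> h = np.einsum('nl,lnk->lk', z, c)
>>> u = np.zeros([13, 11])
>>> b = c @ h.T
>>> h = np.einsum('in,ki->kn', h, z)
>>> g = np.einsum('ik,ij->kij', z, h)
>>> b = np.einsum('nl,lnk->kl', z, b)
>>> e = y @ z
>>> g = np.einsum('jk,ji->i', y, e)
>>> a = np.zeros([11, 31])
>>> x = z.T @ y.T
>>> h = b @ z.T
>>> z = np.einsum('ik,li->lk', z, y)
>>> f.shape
(5, 37, 13)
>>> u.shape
(13, 11)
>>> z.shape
(37, 13)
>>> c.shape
(13, 5, 11)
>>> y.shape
(37, 5)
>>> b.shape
(13, 13)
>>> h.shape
(13, 5)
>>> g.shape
(13,)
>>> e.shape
(37, 13)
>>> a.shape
(11, 31)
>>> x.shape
(13, 37)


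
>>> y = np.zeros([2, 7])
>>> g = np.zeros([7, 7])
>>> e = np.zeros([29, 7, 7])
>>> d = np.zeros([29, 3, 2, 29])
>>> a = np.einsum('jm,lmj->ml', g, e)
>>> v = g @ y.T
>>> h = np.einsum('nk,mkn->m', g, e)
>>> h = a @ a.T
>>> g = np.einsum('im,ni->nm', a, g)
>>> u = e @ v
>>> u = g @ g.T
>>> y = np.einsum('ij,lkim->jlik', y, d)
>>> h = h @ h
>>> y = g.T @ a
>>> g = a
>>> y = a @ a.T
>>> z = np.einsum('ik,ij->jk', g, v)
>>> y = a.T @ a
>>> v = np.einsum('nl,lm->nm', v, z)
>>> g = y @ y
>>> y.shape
(29, 29)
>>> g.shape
(29, 29)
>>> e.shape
(29, 7, 7)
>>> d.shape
(29, 3, 2, 29)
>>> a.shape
(7, 29)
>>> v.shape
(7, 29)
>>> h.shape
(7, 7)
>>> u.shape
(7, 7)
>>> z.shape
(2, 29)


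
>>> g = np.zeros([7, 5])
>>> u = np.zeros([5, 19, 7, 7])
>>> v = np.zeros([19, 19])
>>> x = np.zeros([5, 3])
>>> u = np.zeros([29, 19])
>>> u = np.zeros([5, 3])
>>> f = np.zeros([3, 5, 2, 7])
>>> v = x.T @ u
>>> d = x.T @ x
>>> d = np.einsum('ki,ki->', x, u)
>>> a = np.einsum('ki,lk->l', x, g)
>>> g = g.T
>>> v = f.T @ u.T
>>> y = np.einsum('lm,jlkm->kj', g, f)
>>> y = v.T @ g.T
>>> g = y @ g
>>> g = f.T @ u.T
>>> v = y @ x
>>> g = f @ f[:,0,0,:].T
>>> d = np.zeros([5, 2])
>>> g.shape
(3, 5, 2, 3)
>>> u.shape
(5, 3)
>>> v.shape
(5, 5, 2, 3)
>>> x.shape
(5, 3)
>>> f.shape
(3, 5, 2, 7)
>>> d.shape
(5, 2)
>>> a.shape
(7,)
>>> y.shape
(5, 5, 2, 5)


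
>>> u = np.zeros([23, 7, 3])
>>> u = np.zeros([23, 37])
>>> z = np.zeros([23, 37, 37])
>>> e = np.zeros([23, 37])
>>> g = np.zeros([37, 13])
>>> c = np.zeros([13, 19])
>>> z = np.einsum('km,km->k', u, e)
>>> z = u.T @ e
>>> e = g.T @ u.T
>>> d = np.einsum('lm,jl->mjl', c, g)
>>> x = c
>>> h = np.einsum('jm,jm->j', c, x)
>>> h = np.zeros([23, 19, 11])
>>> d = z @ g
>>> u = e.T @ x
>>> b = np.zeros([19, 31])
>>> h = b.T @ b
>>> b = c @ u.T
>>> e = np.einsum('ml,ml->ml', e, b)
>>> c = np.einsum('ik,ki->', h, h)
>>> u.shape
(23, 19)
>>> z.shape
(37, 37)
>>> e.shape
(13, 23)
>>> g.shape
(37, 13)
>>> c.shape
()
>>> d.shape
(37, 13)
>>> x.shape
(13, 19)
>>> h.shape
(31, 31)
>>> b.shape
(13, 23)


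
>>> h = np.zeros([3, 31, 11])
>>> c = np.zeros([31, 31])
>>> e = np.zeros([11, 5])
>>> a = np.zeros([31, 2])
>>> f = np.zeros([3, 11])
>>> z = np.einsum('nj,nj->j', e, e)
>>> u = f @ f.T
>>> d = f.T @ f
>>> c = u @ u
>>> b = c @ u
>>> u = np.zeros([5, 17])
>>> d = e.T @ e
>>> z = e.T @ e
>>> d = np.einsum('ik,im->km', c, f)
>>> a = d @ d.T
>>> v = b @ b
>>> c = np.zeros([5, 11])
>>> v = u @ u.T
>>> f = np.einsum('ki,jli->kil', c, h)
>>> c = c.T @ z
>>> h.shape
(3, 31, 11)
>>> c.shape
(11, 5)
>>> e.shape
(11, 5)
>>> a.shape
(3, 3)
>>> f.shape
(5, 11, 31)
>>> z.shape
(5, 5)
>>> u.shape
(5, 17)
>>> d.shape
(3, 11)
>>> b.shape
(3, 3)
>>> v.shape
(5, 5)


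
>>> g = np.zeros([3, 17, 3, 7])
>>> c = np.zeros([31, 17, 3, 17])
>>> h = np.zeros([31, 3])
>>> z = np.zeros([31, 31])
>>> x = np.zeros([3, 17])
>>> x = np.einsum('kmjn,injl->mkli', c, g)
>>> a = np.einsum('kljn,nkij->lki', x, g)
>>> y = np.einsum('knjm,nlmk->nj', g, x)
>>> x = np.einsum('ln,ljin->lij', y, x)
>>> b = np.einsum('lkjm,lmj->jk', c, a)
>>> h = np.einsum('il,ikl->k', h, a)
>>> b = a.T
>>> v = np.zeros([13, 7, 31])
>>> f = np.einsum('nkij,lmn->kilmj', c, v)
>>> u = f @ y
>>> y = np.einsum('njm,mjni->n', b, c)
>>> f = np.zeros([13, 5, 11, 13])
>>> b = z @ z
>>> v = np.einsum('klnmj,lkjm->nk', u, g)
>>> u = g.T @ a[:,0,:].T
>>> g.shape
(3, 17, 3, 7)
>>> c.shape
(31, 17, 3, 17)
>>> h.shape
(17,)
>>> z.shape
(31, 31)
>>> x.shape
(17, 7, 31)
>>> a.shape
(31, 17, 3)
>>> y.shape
(3,)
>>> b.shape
(31, 31)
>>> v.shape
(13, 17)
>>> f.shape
(13, 5, 11, 13)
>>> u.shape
(7, 3, 17, 31)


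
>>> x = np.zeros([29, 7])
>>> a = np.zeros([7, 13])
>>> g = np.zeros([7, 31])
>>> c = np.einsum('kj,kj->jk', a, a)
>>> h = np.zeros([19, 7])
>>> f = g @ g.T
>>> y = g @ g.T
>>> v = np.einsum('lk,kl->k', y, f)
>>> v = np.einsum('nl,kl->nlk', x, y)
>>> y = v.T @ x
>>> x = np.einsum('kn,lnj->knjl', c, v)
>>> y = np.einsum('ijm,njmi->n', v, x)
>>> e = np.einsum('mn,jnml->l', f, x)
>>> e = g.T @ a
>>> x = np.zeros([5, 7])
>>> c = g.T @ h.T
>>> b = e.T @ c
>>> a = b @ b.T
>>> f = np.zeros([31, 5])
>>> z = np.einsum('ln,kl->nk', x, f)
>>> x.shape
(5, 7)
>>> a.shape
(13, 13)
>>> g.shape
(7, 31)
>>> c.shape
(31, 19)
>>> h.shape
(19, 7)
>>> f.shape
(31, 5)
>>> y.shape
(13,)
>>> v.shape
(29, 7, 7)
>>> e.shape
(31, 13)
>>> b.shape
(13, 19)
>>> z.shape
(7, 31)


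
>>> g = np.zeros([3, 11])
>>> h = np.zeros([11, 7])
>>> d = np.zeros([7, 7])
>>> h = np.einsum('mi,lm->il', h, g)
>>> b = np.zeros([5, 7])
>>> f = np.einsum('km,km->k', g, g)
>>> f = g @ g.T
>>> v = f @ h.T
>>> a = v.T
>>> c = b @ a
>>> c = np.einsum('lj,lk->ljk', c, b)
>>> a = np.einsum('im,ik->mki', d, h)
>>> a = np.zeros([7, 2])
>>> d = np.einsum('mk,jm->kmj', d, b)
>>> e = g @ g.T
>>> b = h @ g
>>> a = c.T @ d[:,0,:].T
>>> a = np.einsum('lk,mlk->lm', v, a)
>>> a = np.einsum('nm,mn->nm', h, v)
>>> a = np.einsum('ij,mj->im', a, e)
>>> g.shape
(3, 11)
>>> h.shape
(7, 3)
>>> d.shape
(7, 7, 5)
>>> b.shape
(7, 11)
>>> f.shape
(3, 3)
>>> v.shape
(3, 7)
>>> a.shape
(7, 3)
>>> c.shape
(5, 3, 7)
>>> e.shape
(3, 3)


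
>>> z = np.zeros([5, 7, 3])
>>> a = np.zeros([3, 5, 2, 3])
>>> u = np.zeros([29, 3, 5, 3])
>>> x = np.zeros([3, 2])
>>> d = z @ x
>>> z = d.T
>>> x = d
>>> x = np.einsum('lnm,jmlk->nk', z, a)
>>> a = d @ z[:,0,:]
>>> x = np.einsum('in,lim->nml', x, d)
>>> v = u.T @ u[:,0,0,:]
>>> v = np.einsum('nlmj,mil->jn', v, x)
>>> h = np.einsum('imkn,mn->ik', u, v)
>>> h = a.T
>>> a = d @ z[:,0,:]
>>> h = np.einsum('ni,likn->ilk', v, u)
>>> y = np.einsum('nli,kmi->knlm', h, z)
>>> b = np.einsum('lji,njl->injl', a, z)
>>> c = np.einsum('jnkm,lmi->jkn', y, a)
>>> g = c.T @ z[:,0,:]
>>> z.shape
(2, 7, 5)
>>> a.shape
(5, 7, 5)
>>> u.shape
(29, 3, 5, 3)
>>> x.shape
(3, 2, 5)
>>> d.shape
(5, 7, 2)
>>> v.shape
(3, 3)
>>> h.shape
(3, 29, 5)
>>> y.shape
(2, 3, 29, 7)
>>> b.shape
(5, 2, 7, 5)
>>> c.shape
(2, 29, 3)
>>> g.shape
(3, 29, 5)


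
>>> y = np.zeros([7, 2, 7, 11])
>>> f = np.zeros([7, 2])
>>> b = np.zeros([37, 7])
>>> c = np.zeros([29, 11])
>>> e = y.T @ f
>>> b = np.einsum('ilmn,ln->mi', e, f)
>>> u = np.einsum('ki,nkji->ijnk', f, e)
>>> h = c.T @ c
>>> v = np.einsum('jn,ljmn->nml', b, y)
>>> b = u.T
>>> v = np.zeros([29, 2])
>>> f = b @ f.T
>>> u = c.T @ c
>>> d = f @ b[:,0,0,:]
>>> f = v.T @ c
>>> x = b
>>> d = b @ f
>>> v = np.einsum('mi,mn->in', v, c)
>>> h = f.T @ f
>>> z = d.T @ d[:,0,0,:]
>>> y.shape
(7, 2, 7, 11)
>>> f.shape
(2, 11)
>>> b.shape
(7, 11, 2, 2)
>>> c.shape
(29, 11)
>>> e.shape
(11, 7, 2, 2)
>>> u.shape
(11, 11)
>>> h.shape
(11, 11)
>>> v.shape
(2, 11)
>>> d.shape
(7, 11, 2, 11)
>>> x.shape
(7, 11, 2, 2)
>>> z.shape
(11, 2, 11, 11)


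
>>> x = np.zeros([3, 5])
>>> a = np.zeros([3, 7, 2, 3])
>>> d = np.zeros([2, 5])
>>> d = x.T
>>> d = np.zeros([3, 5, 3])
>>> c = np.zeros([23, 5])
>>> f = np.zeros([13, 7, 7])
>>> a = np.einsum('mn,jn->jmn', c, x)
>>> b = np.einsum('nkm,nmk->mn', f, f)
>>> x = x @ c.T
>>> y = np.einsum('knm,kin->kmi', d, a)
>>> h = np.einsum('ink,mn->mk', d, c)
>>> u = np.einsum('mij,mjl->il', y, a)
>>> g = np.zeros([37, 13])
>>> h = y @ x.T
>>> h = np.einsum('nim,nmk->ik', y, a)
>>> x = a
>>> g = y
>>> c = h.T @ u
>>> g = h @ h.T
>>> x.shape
(3, 23, 5)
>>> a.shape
(3, 23, 5)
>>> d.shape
(3, 5, 3)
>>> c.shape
(5, 5)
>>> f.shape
(13, 7, 7)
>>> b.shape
(7, 13)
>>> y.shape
(3, 3, 23)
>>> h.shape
(3, 5)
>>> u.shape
(3, 5)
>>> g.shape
(3, 3)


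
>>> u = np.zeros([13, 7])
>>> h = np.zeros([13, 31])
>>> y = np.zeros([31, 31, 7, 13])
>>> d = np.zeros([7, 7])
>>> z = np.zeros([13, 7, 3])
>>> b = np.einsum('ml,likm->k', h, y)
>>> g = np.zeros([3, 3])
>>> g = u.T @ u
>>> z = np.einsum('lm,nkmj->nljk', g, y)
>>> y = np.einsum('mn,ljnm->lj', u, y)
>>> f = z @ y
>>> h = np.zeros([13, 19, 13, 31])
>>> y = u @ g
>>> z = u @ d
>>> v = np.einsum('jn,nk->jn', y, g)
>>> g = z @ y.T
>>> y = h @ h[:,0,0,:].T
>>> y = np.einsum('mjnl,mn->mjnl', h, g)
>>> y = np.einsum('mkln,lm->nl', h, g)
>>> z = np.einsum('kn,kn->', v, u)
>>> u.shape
(13, 7)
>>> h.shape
(13, 19, 13, 31)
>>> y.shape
(31, 13)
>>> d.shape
(7, 7)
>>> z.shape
()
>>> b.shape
(7,)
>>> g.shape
(13, 13)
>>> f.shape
(31, 7, 13, 31)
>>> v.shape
(13, 7)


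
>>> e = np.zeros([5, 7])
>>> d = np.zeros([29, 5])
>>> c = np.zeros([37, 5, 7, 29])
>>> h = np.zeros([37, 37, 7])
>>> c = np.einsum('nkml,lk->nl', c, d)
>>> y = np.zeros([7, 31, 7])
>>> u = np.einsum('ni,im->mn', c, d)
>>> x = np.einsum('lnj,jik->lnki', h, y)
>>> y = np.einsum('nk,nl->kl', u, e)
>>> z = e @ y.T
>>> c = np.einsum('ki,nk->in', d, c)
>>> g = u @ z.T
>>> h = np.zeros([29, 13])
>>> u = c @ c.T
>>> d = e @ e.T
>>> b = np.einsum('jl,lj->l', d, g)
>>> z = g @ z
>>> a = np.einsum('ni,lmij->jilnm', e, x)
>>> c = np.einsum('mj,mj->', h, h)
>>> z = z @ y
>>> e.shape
(5, 7)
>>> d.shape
(5, 5)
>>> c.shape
()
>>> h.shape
(29, 13)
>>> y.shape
(37, 7)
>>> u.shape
(5, 5)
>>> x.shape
(37, 37, 7, 31)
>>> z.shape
(5, 7)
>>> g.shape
(5, 5)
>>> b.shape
(5,)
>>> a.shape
(31, 7, 37, 5, 37)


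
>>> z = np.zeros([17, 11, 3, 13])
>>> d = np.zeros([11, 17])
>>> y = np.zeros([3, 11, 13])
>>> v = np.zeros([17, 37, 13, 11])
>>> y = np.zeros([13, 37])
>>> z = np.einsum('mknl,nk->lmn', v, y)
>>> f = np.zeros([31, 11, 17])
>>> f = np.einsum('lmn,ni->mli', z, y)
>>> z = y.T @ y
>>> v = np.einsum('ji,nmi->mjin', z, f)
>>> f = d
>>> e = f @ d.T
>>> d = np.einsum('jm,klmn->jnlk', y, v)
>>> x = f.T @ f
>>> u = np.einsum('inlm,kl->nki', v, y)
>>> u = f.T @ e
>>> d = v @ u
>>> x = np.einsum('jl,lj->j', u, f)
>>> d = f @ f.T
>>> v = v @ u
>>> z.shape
(37, 37)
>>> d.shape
(11, 11)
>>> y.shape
(13, 37)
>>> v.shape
(11, 37, 37, 11)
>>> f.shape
(11, 17)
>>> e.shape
(11, 11)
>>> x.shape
(17,)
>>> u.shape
(17, 11)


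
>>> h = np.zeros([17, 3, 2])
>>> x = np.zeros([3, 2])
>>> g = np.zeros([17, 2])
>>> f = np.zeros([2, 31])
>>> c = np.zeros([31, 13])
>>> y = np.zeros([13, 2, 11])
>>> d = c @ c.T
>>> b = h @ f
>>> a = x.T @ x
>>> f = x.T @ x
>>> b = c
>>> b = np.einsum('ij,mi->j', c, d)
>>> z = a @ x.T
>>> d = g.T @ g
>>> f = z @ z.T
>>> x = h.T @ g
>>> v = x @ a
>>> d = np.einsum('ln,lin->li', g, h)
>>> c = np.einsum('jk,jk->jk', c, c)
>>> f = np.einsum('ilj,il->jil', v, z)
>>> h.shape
(17, 3, 2)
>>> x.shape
(2, 3, 2)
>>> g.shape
(17, 2)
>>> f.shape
(2, 2, 3)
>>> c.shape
(31, 13)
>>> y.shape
(13, 2, 11)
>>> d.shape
(17, 3)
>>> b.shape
(13,)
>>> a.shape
(2, 2)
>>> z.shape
(2, 3)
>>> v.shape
(2, 3, 2)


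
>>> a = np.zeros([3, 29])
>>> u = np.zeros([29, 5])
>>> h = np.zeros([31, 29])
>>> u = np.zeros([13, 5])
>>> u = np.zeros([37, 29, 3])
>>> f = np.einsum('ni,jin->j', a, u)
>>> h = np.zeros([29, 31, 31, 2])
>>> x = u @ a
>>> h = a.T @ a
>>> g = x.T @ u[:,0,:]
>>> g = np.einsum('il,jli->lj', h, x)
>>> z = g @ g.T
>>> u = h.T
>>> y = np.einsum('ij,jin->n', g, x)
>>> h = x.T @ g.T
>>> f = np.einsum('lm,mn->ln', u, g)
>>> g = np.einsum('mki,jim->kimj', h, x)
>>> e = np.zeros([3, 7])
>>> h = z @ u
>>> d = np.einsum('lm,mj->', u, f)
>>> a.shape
(3, 29)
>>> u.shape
(29, 29)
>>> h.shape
(29, 29)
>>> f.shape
(29, 37)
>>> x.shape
(37, 29, 29)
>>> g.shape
(29, 29, 29, 37)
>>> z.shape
(29, 29)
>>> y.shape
(29,)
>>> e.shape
(3, 7)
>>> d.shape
()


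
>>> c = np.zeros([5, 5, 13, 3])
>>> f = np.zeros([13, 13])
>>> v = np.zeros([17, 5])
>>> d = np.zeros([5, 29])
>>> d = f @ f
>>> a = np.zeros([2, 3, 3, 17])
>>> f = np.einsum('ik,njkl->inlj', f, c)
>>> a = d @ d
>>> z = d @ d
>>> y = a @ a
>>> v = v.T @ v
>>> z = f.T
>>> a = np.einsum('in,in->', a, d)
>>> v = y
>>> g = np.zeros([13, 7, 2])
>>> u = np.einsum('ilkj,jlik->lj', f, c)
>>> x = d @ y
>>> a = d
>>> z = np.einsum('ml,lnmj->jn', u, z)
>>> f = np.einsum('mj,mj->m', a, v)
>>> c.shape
(5, 5, 13, 3)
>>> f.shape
(13,)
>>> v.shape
(13, 13)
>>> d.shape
(13, 13)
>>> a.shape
(13, 13)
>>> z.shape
(13, 3)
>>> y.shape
(13, 13)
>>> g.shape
(13, 7, 2)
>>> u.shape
(5, 5)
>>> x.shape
(13, 13)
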